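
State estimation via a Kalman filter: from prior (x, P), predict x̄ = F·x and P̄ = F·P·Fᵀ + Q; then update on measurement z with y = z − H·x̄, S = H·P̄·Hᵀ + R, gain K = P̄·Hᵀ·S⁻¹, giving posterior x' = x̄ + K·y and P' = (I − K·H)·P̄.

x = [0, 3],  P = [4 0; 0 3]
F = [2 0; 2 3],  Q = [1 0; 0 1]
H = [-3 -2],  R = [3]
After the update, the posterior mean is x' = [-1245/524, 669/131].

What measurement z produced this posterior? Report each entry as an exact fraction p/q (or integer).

x̄ = F·x = [0, 9]
P̄ = F·P·Fᵀ + Q = [17 16; 16 44]
S = H·P̄·Hᵀ + R = [524]
K = P̄·Hᵀ·S⁻¹ = [-83/524; -34/131]
x' − x̄ = [-1245/524, -510/131] = K·y
y = (KᵀK)⁻¹·Kᵀ·(x' − x̄) = [15]
z = y + H·x̄ = [15] + [-18] = [-3]

z = [-3]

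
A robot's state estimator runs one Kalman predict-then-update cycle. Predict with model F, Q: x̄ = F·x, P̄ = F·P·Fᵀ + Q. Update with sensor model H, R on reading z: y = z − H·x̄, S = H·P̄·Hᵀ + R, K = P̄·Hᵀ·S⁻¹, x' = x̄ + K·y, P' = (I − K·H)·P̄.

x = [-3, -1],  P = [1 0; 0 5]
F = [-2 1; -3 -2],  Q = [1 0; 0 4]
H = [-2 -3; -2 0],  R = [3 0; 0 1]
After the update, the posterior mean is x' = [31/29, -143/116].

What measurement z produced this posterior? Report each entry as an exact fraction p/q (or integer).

x̄ = F·x = [5, 11]
P̄ = F·P·Fᵀ + Q = [10 -4; -4 33]
S = H·P̄·Hᵀ + R = [292 16; 16 41]
K = P̄·Hᵀ·S⁻¹ = [-2/2929 -1428/2929; -3859/11716 948/2929]
x' − x̄ = [-114/29, -1419/116] = K·y
y = (KᵀK)⁻¹·Kᵀ·(x' − x̄) = [45, 8]
z = y + H·x̄ = [45, 8] + [-43, -10] = [2, -2]

z = [2, -2]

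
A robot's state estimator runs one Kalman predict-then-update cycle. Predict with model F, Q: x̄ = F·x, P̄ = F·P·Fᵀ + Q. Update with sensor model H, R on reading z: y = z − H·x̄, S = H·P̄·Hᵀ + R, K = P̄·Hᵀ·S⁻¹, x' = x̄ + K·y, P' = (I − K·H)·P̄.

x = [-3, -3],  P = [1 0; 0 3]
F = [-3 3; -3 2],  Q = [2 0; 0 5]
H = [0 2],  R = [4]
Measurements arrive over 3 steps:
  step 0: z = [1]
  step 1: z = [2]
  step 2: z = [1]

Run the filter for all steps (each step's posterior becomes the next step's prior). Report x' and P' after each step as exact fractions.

step 0: x' = [-5/2, 16/27], P' = [11 1; 1 26/27]
step 1: x' = [2253/1046, 1129/1046], P' = [22087/2615 2424/2615; 2424/2615 2588/2615]
step 2: x' = [223710/195737, 170617/391474], P' = [1638640/195737 177951/195737; 177951/195737 193122/195737]

step 0: x̄ = F·x = [0, 3]
step 0: P̄ = F·P·Fᵀ + Q = [38 27; 27 26]
step 0: y = z − H·x̄ = [-5]
step 0: S = H·P̄·Hᵀ + R = [108]
step 0: K = P̄·Hᵀ·S⁻¹ = [1/2; 13/27]
step 0: x' = x̄ + K·y = [-5/2, 16/27]
step 0: P' = (I − K·H)·P̄ = [11 1; 1 26/27]
step 1: x̄ = F·x = [167/18, 469/54]
step 1: P̄ = F·P·Fᵀ + Q = [275/3 808/9; 808/9 2588/27]
step 1: y = z − H·x̄ = [-415/27]
step 1: S = H·P̄·Hᵀ + R = [10460/27]
step 1: K = P̄·Hᵀ·S⁻¹ = [1212/2615; 1294/2615]
step 1: x' = x̄ + K·y = [2253/1046, 1129/1046]
step 1: P' = (I − K·H)·P̄ = [22087/2615 2424/2615; 2424/2615 2588/2615]
step 2: x̄ = F·x = [-1686/523, -4501/1046]
step 2: P̄ = F·P·Fᵀ + Q = [183673/2615 177951/2615; 177951/2615 193122/2615]
step 2: y = z − H·x̄ = [5024/523]
step 2: S = H·P̄·Hᵀ + R = [782948/2615]
step 2: K = P̄·Hᵀ·S⁻¹ = [177951/391474; 96561/195737]
step 2: x' = x̄ + K·y = [223710/195737, 170617/391474]
step 2: P' = (I − K·H)·P̄ = [1638640/195737 177951/195737; 177951/195737 193122/195737]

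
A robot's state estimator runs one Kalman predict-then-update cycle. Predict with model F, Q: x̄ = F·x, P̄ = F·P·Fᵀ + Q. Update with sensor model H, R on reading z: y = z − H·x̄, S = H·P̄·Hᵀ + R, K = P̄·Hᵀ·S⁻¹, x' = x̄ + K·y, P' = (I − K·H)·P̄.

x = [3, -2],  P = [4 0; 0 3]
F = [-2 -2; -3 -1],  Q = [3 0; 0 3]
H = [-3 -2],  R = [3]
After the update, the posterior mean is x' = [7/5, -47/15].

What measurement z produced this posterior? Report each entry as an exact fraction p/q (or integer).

z = [2]

x̄ = F·x = [-2, -7]
P̄ = F·P·Fᵀ + Q = [31 30; 30 42]
S = H·P̄·Hᵀ + R = [810]
K = P̄·Hᵀ·S⁻¹ = [-17/90; -29/135]
x' − x̄ = [17/5, 58/15] = K·y
y = (KᵀK)⁻¹·Kᵀ·(x' − x̄) = [-18]
z = y + H·x̄ = [-18] + [20] = [2]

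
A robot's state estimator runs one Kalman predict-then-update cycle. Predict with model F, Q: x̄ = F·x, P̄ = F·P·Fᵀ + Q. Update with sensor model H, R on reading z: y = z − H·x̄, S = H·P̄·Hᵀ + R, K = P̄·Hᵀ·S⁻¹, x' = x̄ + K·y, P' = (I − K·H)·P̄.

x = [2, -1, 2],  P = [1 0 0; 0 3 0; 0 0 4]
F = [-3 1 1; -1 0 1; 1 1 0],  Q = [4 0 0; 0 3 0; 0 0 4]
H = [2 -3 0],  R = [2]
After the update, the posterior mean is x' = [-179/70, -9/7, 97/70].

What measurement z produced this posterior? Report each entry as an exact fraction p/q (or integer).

x̄ = F·x = [-5, 0, 1]
P̄ = F·P·Fᵀ + Q = [20 7 0; 7 8 -1; 0 -1 8]
S = H·P̄·Hᵀ + R = [70]
K = P̄·Hᵀ·S⁻¹ = [19/70; -1/7; 3/70]
x' − x̄ = [171/70, -9/7, 27/70] = K·y
y = (KᵀK)⁻¹·Kᵀ·(x' − x̄) = [9]
z = y + H·x̄ = [9] + [-10] = [-1]

z = [-1]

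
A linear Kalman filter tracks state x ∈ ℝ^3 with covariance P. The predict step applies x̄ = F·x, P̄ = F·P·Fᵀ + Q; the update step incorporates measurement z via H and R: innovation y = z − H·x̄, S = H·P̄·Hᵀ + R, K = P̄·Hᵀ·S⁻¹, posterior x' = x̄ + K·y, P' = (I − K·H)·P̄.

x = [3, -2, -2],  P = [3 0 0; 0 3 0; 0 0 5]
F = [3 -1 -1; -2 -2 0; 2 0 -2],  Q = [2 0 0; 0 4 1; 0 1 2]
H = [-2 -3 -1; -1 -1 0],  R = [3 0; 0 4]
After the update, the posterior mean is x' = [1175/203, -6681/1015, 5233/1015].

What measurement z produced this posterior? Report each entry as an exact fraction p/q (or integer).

x̄ = F·x = [13, -2, 10]
P̄ = F·P·Fᵀ + Q = [37 -12 28; -12 28 -11; 28 -11 34]
S = H·P̄·Hᵀ + R = [339 115; 115 45]
K = P̄·Hᵀ·S⁻¹ = [-19/406 -177/406; -73/406 211/2030; -61/203 396/1015]
x' − x̄ = [-1464/203, -4651/1015, -4917/1015] = K·y
y = (KᵀK)⁻¹·Kᵀ·(x' − x̄) = [33, 13]
z = y + H·x̄ = [33, 13] + [-30, -11] = [3, 2]

z = [3, 2]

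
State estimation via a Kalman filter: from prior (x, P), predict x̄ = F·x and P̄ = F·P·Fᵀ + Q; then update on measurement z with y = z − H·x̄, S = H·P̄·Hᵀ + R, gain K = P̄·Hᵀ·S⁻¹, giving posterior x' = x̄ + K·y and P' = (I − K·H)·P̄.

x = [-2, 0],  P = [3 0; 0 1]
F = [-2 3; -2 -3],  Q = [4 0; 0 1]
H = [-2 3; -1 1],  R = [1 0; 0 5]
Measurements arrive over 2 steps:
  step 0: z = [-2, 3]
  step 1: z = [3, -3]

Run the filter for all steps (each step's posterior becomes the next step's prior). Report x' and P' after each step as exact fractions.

step 0: x' = [91/271, -647/1897], P' = [3573/271 2398/271; 2398/271 11471/1897]
step 1: x' = [-7904036/21127765, 13955814/21127765], P' = [92866869/21127765 62536414/21127765; 62536414/21127765 44407259/21127765]

step 0: x̄ = F·x = [4, 4]
step 0: P̄ = F·P·Fᵀ + Q = [25 3; 3 22]
step 0: y = z − H·x̄ = [-6, 3]
step 0: S = H·P̄·Hᵀ + R = [263 101; 101 46]
step 0: K = P̄·Hᵀ·S⁻¹ = [48/271 -235/271; 841/1897 -1063/1897]
step 0: x' = x̄ + K·y = [91/271, -647/1897]
step 0: P' = (I − K·H)·P̄ = [3573/271 2398/271; 2398/271 11471/1897]
step 1: x̄ = F·x = [-3215/1897, 667/1897]
step 1: P̄ = F·P·Fᵀ + Q = [9439/1897 -3195/1897; -3195/1897 406612/1897]
step 1: y = z − H·x̄ = [-2740/1897, -9573/1897]
step 1: S = H·P̄·Hᵀ + R = [3737501/1897 1254689/1897; 1254689/1897 431926/1897]
step 1: K = P̄·Hᵀ·S⁻¹ = [1875504/21127765 -6066091/21127765; 8148949/21127765 -3625831/21127765]
step 1: x' = x̄ + K·y = [-7904036/21127765, 13955814/21127765]
step 1: P' = (I − K·H)·P̄ = [92866869/21127765 62536414/21127765; 62536414/21127765 44407259/21127765]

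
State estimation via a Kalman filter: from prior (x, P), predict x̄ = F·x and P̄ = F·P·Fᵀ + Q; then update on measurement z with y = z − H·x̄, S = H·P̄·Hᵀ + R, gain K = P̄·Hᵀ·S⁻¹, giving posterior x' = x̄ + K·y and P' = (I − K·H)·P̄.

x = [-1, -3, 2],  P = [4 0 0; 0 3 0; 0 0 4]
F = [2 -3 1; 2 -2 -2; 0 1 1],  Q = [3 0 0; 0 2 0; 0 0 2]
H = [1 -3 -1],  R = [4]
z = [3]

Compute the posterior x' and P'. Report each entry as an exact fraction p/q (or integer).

x' = [2384/247, 686/247, -443/247]
P' = [11821/247 4168/247 -591/247; 4168/247 1758/247 -714/247; -591/247 -714/247 1439/247]

x̄ = F·x = [9, 0, -1]
P̄ = F·P·Fᵀ + Q = [50 26 -5; 26 46 -14; -5 -14 9]
y = z − H·x̄ = [-7]
S = H·P̄·Hᵀ + R = [247]
K = P̄·Hᵀ·S⁻¹ = [-23/247; -98/247; 28/247]
x' = x̄ + K·y = [2384/247, 686/247, -443/247]
P' = (I − K·H)·P̄ = [11821/247 4168/247 -591/247; 4168/247 1758/247 -714/247; -591/247 -714/247 1439/247]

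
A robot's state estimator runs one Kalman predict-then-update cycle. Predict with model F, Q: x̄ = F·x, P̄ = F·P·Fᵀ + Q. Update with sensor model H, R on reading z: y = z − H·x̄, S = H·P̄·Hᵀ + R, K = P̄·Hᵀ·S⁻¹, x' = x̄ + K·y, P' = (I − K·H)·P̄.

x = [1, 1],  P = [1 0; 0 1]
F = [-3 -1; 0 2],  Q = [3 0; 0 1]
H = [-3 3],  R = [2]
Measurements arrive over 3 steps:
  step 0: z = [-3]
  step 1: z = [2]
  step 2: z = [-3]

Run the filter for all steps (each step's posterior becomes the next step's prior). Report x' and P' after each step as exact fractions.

step 0: x' = [29/40, -41/200], P' = [23/8 109/40; 109/40 559/200]
step 1: x' = [-16085/11734, -4120/5867], P' = [25693/23468 22195/23468; 22195/23468 23901/23468]
step 2: x' = [5449423/4252244, 1074697/4252244], P' = [2326041/2126122 2006199/2126122; 2006199/2126122 2156221/2126122]

step 0: x̄ = F·x = [-4, 2]
step 0: P̄ = F·P·Fᵀ + Q = [13 -2; -2 5]
step 0: y = z − H·x̄ = [-21]
step 0: S = H·P̄·Hᵀ + R = [200]
step 0: K = P̄·Hᵀ·S⁻¹ = [-9/40; 21/200]
step 0: x' = x̄ + K·y = [29/40, -41/200]
step 0: P' = (I − K·H)·P̄ = [23/8 109/40; 109/40 559/200]
step 1: x̄ = F·x = [-197/100, -41/100]
step 1: P̄ = F·P·Fᵀ + Q = [2401/50 -1097/50; -1097/50 609/50]
step 1: y = z − H·x̄ = [-67/25]
step 1: S = H·P̄·Hᵀ + R = [23468/25]
step 1: K = P̄·Hᵀ·S⁻¹ = [-5247/23468; 2559/23468]
step 1: x' = x̄ + K·y = [-16085/11734, -4120/5867]
step 1: P' = (I − K·H)·P̄ = [25693/23468 22195/23468; 22195/23468 23901/23468]
step 2: x̄ = F·x = [56495/11734, -8240/5867]
step 2: P̄ = F·P·Fᵀ + Q = [114678/5867 -45243/5867; -45243/5867 29768/5867]
step 2: y = z − H·x̄ = [183723/11734]
step 2: S = H·P̄·Hᵀ + R = [2126122/5867]
step 2: K = P̄·Hᵀ·S⁻¹ = [-479763/2126122; 225033/2126122]
step 2: x' = x̄ + K·y = [5449423/4252244, 1074697/4252244]
step 2: P' = (I − K·H)·P̄ = [2326041/2126122 2006199/2126122; 2006199/2126122 2156221/2126122]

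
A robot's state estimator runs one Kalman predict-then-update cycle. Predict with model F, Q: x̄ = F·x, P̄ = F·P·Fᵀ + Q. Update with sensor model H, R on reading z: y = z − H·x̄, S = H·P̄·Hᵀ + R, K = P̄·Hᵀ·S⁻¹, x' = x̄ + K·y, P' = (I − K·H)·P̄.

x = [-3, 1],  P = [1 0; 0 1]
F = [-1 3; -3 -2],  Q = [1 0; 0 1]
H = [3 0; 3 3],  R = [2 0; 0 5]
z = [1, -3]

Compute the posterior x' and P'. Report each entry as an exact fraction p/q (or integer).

x̄ = F·x = [6, 7]
P̄ = F·P·Fᵀ + Q = [11 -3; -3 14]
y = z − H·x̄ = [-17, -42]
S = H·P̄·Hᵀ + R = [101 72; 72 176]
K = P̄·Hᵀ·S⁻¹ = [255/787 3/787; -495/1574 3981/12592]
x' = x̄ + K·y = [261/787, -5869/6296]
P' = (I − K·H)·P̄ = [170/787 -165/787; -165/787 9275/12592]

x' = [261/787, -5869/6296]
P' = [170/787 -165/787; -165/787 9275/12592]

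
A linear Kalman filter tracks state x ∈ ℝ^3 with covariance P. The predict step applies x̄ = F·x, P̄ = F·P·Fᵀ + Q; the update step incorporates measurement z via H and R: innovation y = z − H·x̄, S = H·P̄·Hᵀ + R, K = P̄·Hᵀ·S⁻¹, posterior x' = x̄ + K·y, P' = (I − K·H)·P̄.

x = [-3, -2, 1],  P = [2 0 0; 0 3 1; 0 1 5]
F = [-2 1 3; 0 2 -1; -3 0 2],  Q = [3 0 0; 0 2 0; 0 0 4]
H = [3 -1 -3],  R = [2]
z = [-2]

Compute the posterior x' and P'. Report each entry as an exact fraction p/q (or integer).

x' = [1567/176, -925/176, 499/44]
P' = [6951/176 -101/176 1735/44; -101/176 2559/176 -237/44; 1735/44 -237/44 453/11]

x̄ = F·x = [7, -5, 11]
P̄ = F·P·Fᵀ + Q = [65 -4 44; -4 15 -6; 44 -6 42]
y = z − H·x̄ = [5]
S = H·P̄·Hᵀ + R = [176]
K = P̄·Hᵀ·S⁻¹ = [67/176; -9/176; 3/44]
x' = x̄ + K·y = [1567/176, -925/176, 499/44]
P' = (I − K·H)·P̄ = [6951/176 -101/176 1735/44; -101/176 2559/176 -237/44; 1735/44 -237/44 453/11]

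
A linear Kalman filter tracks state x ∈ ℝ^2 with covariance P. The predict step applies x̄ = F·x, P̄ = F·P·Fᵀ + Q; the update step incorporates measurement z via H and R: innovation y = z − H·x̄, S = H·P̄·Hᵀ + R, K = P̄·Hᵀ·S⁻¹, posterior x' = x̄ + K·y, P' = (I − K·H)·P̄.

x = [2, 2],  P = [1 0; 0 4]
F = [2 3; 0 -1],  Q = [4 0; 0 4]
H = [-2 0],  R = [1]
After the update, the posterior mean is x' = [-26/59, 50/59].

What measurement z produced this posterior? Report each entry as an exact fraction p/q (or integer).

z = [1]

x̄ = F·x = [10, -2]
P̄ = F·P·Fᵀ + Q = [44 -12; -12 8]
S = H·P̄·Hᵀ + R = [177]
K = P̄·Hᵀ·S⁻¹ = [-88/177; 8/59]
x' − x̄ = [-616/59, 168/59] = K·y
y = (KᵀK)⁻¹·Kᵀ·(x' − x̄) = [21]
z = y + H·x̄ = [21] + [-20] = [1]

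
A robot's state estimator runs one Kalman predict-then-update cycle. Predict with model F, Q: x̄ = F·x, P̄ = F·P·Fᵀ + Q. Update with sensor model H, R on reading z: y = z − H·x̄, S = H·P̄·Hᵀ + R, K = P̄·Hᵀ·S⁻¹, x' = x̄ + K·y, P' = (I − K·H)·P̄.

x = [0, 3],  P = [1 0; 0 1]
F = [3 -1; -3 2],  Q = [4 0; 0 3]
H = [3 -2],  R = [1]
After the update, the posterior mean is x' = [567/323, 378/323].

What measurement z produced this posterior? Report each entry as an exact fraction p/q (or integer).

x̄ = F·x = [-3, 6]
P̄ = F·P·Fᵀ + Q = [14 -11; -11 16]
S = H·P̄·Hᵀ + R = [323]
K = P̄·Hᵀ·S⁻¹ = [64/323; -65/323]
x' − x̄ = [1536/323, -1560/323] = K·y
y = (KᵀK)⁻¹·Kᵀ·(x' − x̄) = [24]
z = y + H·x̄ = [24] + [-21] = [3]

z = [3]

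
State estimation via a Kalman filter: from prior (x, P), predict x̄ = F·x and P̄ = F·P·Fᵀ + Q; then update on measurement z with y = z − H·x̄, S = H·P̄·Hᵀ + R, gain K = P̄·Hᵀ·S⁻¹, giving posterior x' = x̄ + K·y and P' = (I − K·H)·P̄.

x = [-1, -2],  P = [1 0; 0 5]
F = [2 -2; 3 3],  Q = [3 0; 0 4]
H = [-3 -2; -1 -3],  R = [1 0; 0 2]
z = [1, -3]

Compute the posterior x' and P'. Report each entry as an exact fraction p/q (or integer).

x' = [-61342/49291, 67439/49291]
P' = [16884/49291 -14898/49291; -14898/49291 18926/49291]

x̄ = F·x = [2, -9]
P̄ = F·P·Fᵀ + Q = [27 -24; -24 58]
y = z − H·x̄ = [-11, -28]
S = H·P̄·Hᵀ + R = [188 165; 165 407]
K = P̄·Hᵀ·S⁻¹ = [-1896/4481 13905/49291; 622/4481 -20940/49291]
x' = x̄ + K·y = [-61342/49291, 67439/49291]
P' = (I − K·H)·P̄ = [16884/49291 -14898/49291; -14898/49291 18926/49291]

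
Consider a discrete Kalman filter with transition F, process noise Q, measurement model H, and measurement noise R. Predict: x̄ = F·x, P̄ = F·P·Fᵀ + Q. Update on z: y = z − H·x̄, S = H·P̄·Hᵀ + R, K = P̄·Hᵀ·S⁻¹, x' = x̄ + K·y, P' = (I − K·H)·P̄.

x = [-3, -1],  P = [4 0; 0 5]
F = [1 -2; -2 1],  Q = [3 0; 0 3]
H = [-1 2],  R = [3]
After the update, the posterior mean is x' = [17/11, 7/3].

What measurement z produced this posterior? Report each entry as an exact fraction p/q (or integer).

z = [3]

x̄ = F·x = [-1, 5]
P̄ = F·P·Fᵀ + Q = [27 -18; -18 24]
S = H·P̄·Hᵀ + R = [198]
K = P̄·Hᵀ·S⁻¹ = [-7/22; 1/3]
x' − x̄ = [28/11, -8/3] = K·y
y = (KᵀK)⁻¹·Kᵀ·(x' − x̄) = [-8]
z = y + H·x̄ = [-8] + [11] = [3]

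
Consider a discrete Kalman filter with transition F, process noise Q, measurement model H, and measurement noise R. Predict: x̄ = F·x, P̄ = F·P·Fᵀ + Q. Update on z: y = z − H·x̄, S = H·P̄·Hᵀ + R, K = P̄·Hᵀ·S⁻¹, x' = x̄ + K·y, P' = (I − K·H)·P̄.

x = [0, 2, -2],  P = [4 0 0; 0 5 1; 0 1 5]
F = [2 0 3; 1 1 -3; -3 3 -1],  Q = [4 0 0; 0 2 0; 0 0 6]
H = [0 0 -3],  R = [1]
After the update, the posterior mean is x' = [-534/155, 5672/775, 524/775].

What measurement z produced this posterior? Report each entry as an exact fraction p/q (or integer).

x̄ = F·x = [-6, 8, 8]
P̄ = F·P·Fᵀ + Q = [65 -34 -30; -34 50 8; -30 8 86]
S = H·P̄·Hᵀ + R = [775]
K = P̄·Hᵀ·S⁻¹ = [18/155; -24/775; -258/775]
x' − x̄ = [396/155, -528/775, -5676/775] = K·y
y = (KᵀK)⁻¹·Kᵀ·(x' − x̄) = [22]
z = y + H·x̄ = [22] + [-24] = [-2]

z = [-2]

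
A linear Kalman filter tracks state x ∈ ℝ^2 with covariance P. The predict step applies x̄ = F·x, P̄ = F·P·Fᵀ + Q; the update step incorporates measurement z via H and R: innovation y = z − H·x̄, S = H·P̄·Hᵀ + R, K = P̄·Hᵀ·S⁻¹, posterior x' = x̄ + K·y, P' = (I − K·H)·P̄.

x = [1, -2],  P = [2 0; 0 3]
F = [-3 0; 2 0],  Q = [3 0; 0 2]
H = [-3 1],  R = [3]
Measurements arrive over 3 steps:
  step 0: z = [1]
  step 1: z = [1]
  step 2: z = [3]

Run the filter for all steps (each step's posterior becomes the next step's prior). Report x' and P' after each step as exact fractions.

step 0: x' = [-36/137, 44/137], P' = [129/274 81/137; 81/137 312/137]
step 1: x' = [-6939/24377, 362/24377], P' = [11463/24377 14220/24377; 14220/24377 52818/24377]
step 2: x' = [-1813833/2167087, 611382/2167087], P' = [1019046/2167087 1264122/2167087; 1264122/2167087 4695186/2167087]

step 0: x̄ = F·x = [-3, 2]
step 0: P̄ = F·P·Fᵀ + Q = [21 -12; -12 10]
step 0: y = z − H·x̄ = [-10]
step 0: S = H·P̄·Hᵀ + R = [274]
step 0: K = P̄·Hᵀ·S⁻¹ = [-75/274; 23/137]
step 0: x' = x̄ + K·y = [-36/137, 44/137]
step 0: P' = (I − K·H)·P̄ = [129/274 81/137; 81/137 312/137]
step 1: x̄ = F·x = [108/137, -72/137]
step 1: P̄ = F·P·Fᵀ + Q = [1983/274 -387/137; -387/137 532/137]
step 1: y = z − H·x̄ = [533/137]
step 1: S = H·P̄·Hᵀ + R = [24377/274]
step 1: K = P̄·Hᵀ·S⁻¹ = [-6723/24377; 3386/24377]
step 1: x' = x̄ + K·y = [-6939/24377, 362/24377]
step 1: P' = (I − K·H)·P̄ = [11463/24377 14220/24377; 14220/24377 52818/24377]
step 2: x̄ = F·x = [20817/24377, -13878/24377]
step 2: P̄ = F·P·Fᵀ + Q = [176298/24377 -68778/24377; -68778/24377 94606/24377]
step 2: y = z − H·x̄ = [149460/24377]
step 2: S = H·P̄·Hᵀ + R = [2167087/24377]
step 2: K = P̄·Hᵀ·S⁻¹ = [-597672/2167087; 300940/2167087]
step 2: x' = x̄ + K·y = [-1813833/2167087, 611382/2167087]
step 2: P' = (I − K·H)·P̄ = [1019046/2167087 1264122/2167087; 1264122/2167087 4695186/2167087]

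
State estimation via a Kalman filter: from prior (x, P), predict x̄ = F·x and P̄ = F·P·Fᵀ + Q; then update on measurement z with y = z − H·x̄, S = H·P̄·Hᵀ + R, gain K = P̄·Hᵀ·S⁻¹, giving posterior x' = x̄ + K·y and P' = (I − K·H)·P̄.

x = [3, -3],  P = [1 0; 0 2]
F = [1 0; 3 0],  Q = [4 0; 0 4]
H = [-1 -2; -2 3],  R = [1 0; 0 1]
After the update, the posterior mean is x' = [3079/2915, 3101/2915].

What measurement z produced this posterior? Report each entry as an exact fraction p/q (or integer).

z = [-3, 1]

x̄ = F·x = [3, 9]
P̄ = F·P·Fᵀ + Q = [5 3; 3 13]
S = H·P̄·Hᵀ + R = [70 -65; -65 102]
K = P̄·Hᵀ·S⁻¹ = [-1187/2915 -157/583; -813/2915 85/583]
x' − x̄ = [-5666/2915, -23134/2915] = K·y
y = (KᵀK)⁻¹·Kᵀ·(x' − x̄) = [18, -20]
z = y + H·x̄ = [18, -20] + [-21, 21] = [-3, 1]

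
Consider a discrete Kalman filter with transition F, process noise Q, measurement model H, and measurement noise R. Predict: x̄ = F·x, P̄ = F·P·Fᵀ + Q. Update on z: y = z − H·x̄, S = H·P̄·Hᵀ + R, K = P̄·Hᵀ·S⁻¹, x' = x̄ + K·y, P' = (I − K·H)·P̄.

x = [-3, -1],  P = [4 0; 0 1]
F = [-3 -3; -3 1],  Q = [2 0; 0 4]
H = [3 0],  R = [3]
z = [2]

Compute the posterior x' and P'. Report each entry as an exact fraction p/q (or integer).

x̄ = F·x = [12, 8]
P̄ = F·P·Fᵀ + Q = [47 33; 33 41]
y = z − H·x̄ = [-34]
S = H·P̄·Hᵀ + R = [426]
K = P̄·Hᵀ·S⁻¹ = [47/142; 33/142]
x' = x̄ + K·y = [53/71, 7/71]
P' = (I − K·H)·P̄ = [47/142 33/142; 33/142 2555/142]

x' = [53/71, 7/71]
P' = [47/142 33/142; 33/142 2555/142]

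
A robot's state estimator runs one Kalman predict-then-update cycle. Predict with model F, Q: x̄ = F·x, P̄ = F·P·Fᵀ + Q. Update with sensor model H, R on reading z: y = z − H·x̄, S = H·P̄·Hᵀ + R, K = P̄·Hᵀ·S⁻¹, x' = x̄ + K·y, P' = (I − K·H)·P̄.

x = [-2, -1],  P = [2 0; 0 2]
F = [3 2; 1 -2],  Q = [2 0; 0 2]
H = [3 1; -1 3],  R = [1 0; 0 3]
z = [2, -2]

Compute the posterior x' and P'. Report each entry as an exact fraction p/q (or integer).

x̄ = F·x = [-8, 0]
P̄ = F·P·Fᵀ + Q = [28 -2; -2 12]
y = z − H·x̄ = [26, -10]
S = H·P̄·Hᵀ + R = [253 -64; -64 151]
K = P̄·Hᵀ·S⁻¹ = [3402/11369 -1118/11369; 3338/34107 9998/34107]
x' = x̄ + K·y = [8680/11369, -13192/34107]
P' = (I − K·H)·P̄ = [1356/11369 -666/11369; -666/11369 9332/34107]

x' = [8680/11369, -13192/34107]
P' = [1356/11369 -666/11369; -666/11369 9332/34107]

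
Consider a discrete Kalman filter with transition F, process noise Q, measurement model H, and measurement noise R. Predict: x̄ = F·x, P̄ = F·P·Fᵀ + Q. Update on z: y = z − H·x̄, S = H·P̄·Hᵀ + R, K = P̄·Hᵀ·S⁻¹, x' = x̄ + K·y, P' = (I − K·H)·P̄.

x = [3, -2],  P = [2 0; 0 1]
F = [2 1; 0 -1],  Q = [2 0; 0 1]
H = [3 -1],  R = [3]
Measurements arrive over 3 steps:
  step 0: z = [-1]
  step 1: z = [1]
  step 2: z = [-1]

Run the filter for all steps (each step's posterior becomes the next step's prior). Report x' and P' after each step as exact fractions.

step 0: x' = [3/5, 5/2], P' = [27/55 6/11; 6/11 39/22]
step 1: x' = [727/5182, -2540/2591], P' = [2063/5182 1797/5182; 1797/5182 3633/2591]
step 2: x' = [-5569/48848, 18091/24424], P' = [77945/195392 34365/97696; 34365/97696 68433/48848]

step 0: x̄ = F·x = [4, 2]
step 0: P̄ = F·P·Fᵀ + Q = [11 -1; -1 2]
step 0: y = z − H·x̄ = [-11]
step 0: S = H·P̄·Hᵀ + R = [110]
step 0: K = P̄·Hᵀ·S⁻¹ = [17/55; -1/22]
step 0: x' = x̄ + K·y = [3/5, 5/2]
step 0: P' = (I − K·H)·P̄ = [27/55 6/11; 6/11 39/22]
step 1: x̄ = F·x = [37/10, -5/2]
step 1: P̄ = F·P·Fᵀ + Q = [871/110 -63/22; -63/22 61/22]
step 1: y = z − H·x̄ = [-63/5]
step 1: S = H·P̄·Hᵀ + R = [5182/55]
step 1: K = P̄·Hᵀ·S⁻¹ = [732/2591; -625/5182]
step 1: x' = x̄ + K·y = [727/5182, -2540/2591]
step 1: P' = (I − K·H)·P̄ = [2063/5182 1797/5182; 1797/5182 3633/2591]
step 2: x̄ = F·x = [-1813/2591, 2540/2591]
step 2: P̄ = F·P·Fᵀ + Q = [16535/2591 -5430/2591; -5430/2591 6224/2591]
step 2: y = z − H·x̄ = [5388/2591]
step 2: S = H·P̄·Hᵀ + R = [195392/2591]
step 2: K = P̄·Hᵀ·S⁻¹ = [55035/195392; -11257/97696]
step 2: x' = x̄ + K·y = [-5569/48848, 18091/24424]
step 2: P' = (I − K·H)·P̄ = [77945/195392 34365/97696; 34365/97696 68433/48848]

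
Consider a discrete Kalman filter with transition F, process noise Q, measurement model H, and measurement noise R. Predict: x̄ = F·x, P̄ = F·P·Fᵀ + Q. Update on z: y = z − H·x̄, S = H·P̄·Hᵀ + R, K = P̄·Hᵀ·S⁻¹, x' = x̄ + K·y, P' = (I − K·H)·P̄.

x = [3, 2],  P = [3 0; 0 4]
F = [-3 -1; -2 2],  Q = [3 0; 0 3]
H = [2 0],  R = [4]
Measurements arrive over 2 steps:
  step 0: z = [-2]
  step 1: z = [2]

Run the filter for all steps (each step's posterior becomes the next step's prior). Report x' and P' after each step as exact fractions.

step 0: x̄ = F·x = [-11, -2]
step 0: P̄ = F·P·Fᵀ + Q = [34 10; 10 31]
step 0: y = z − H·x̄ = [20]
step 0: S = H·P̄·Hᵀ + R = [140]
step 0: K = P̄·Hᵀ·S⁻¹ = [17/35; 1/7]
step 0: x' = x̄ + K·y = [-9/7, 6/7]
step 0: P' = (I − K·H)·P̄ = [34/35 2/7; 2/7 197/7]
step 1: x̄ = F·x = [3, 30/7]
step 1: P̄ = F·P·Fᵀ + Q = [208/5 -258/5; -258/5 4101/35]
step 1: y = z − H·x̄ = [-4]
step 1: S = H·P̄·Hᵀ + R = [852/5]
step 1: K = P̄·Hᵀ·S⁻¹ = [104/213; -43/71]
step 1: x' = x̄ + K·y = [223/213, 3334/497]
step 1: P' = (I − K·H)·P̄ = [208/213 -86/71; -86/71 27171/497]

step 0: x' = [-9/7, 6/7], P' = [34/35 2/7; 2/7 197/7]
step 1: x' = [223/213, 3334/497], P' = [208/213 -86/71; -86/71 27171/497]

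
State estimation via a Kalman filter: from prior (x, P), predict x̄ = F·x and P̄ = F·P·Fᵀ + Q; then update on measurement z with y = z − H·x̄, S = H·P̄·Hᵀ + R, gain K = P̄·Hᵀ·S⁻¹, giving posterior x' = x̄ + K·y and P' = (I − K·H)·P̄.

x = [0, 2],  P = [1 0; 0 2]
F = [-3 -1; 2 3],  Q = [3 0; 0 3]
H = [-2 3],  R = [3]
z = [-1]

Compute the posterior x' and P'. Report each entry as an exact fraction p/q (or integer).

x̄ = F·x = [-2, 6]
P̄ = F·P·Fᵀ + Q = [14 -12; -12 25]
y = z − H·x̄ = [-23]
S = H·P̄·Hᵀ + R = [428]
K = P̄·Hᵀ·S⁻¹ = [-16/107; 99/428]
x' = x̄ + K·y = [154/107, 291/428]
P' = (I − K·H)·P̄ = [474/107 300/107; 300/107 899/428]

x' = [154/107, 291/428]
P' = [474/107 300/107; 300/107 899/428]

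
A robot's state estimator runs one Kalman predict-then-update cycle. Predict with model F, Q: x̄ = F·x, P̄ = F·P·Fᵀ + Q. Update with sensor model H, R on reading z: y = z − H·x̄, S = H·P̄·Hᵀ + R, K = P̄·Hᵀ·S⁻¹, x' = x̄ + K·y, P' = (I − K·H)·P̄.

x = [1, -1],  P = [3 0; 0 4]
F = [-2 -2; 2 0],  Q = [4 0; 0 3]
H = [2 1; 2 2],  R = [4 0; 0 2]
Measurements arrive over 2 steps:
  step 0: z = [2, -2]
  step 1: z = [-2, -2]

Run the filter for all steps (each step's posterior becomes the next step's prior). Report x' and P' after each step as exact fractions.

step 0: x̄ = F·x = [0, 2]
step 0: P̄ = F·P·Fᵀ + Q = [32 -12; -12 15]
step 0: y = z − H·x̄ = [0, -6]
step 0: S = H·P̄·Hᵀ + R = [99 86; 86 94]
step 0: K = P̄·Hᵀ·S⁻¹ = [724/955 -256/955; -681/955 684/955]
step 0: x' = x̄ + K·y = [1536/955, -2194/955]
step 0: P' = (I − K·H)·P̄ = [3152/955 -3408/955; -3408/955 4092/955]
step 1: x̄ = F·x = [1316/955, 3072/955]
step 1: P̄ = F·P·Fᵀ + Q = [5532/955 1024/955; 1024/955 15473/955]
step 1: y = z − H·x̄ = [-7614/955, -10686/955]
step 1: S = H·P̄·Hᵀ + R = [45517/955 59218/955; 59218/955 94122/955]
step 1: K = P̄·Hᵀ·S⁻¹ = [189152/407005 -62308/407005; -159543/407005 243052/407005]
step 1: x' = x̄ + K·y = [-250012/407005, -138402/407005]
step 1: P' = (I − K·H)·P̄ = [818916/407005 -881224/407005; -881224/407005 1124276/407005]

step 0: x' = [1536/955, -2194/955], P' = [3152/955 -3408/955; -3408/955 4092/955]
step 1: x' = [-250012/407005, -138402/407005], P' = [818916/407005 -881224/407005; -881224/407005 1124276/407005]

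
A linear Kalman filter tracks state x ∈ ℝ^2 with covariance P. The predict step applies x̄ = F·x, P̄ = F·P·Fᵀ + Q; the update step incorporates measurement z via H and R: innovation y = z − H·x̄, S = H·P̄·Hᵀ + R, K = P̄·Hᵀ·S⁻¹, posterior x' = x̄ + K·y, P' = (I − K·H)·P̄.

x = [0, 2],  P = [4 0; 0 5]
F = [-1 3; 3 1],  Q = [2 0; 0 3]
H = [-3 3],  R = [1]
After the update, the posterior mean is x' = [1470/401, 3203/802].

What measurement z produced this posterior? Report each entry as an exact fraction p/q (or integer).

z = [1]

x̄ = F·x = [6, 2]
P̄ = F·P·Fᵀ + Q = [51 3; 3 44]
S = H·P̄·Hᵀ + R = [802]
K = P̄·Hᵀ·S⁻¹ = [-72/401; 123/802]
x' − x̄ = [-936/401, 1599/802] = K·y
y = (KᵀK)⁻¹·Kᵀ·(x' − x̄) = [13]
z = y + H·x̄ = [13] + [-12] = [1]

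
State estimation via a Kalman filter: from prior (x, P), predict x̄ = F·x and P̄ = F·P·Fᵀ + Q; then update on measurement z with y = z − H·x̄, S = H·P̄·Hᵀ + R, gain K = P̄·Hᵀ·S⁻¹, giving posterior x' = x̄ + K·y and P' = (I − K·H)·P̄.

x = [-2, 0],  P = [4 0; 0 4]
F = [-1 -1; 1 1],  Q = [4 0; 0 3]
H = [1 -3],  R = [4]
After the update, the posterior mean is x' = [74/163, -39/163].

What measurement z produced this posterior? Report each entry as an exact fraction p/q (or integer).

x̄ = F·x = [2, -2]
P̄ = F·P·Fᵀ + Q = [12 -8; -8 11]
S = H·P̄·Hᵀ + R = [163]
K = P̄·Hᵀ·S⁻¹ = [36/163; -41/163]
x' − x̄ = [-252/163, 287/163] = K·y
y = (KᵀK)⁻¹·Kᵀ·(x' − x̄) = [-7]
z = y + H·x̄ = [-7] + [8] = [1]

z = [1]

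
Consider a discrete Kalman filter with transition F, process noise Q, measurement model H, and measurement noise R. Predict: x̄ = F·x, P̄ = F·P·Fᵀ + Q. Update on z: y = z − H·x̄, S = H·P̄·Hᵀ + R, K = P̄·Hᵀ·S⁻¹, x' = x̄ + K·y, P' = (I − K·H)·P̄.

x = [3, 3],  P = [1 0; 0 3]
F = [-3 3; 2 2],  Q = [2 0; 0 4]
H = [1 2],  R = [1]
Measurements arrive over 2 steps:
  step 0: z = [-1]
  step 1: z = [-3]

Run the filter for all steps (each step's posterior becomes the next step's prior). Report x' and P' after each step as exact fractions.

step 0: x' = [-1550/167, 704/167], P' = [2502/167 -1220/167; -1220/167 636/167]
step 1: x' = [146346/19759, -100872/19759], P' = [1236264/19759 -604060/19759; -604060/19759 299892/19759]

step 0: x̄ = F·x = [0, 12]
step 0: P̄ = F·P·Fᵀ + Q = [38 12; 12 20]
step 0: y = z − H·x̄ = [-25]
step 0: S = H·P̄·Hᵀ + R = [167]
step 0: K = P̄·Hᵀ·S⁻¹ = [62/167; 52/167]
step 0: x' = x̄ + K·y = [-1550/167, 704/167]
step 0: P' = (I − K·H)·P̄ = [2502/167 -1220/167; -1220/167 636/167]
step 1: x̄ = F·x = [6762/167, -1692/167]
step 1: P̄ = F·P·Fᵀ + Q = [50536/167 -11196/167; -11196/167 3460/167]
step 1: y = z − H·x̄ = [-3879/167]
step 1: S = H·P̄·Hᵀ + R = [19759/167]
step 1: K = P̄·Hᵀ·S⁻¹ = [28144/19759; -4276/19759]
step 1: x' = x̄ + K·y = [146346/19759, -100872/19759]
step 1: P' = (I − K·H)·P̄ = [1236264/19759 -604060/19759; -604060/19759 299892/19759]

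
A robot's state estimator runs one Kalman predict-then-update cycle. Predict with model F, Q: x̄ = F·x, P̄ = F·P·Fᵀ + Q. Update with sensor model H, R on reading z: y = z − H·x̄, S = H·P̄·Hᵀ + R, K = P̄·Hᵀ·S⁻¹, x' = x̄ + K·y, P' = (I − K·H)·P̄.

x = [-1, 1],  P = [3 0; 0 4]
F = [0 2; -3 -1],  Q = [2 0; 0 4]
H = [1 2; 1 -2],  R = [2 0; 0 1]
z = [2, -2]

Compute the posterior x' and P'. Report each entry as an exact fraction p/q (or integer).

x̄ = F·x = [2, 2]
P̄ = F·P·Fᵀ + Q = [18 -8; -8 35]
y = z − H·x̄ = [-4, 0]
S = H·P̄·Hᵀ + R = [128 -122; -122 191]
K = P̄·Hᵀ·S⁻¹ = [755/1594 383/797; 1163/4782 -605/2391]
x' = x̄ + K·y = [84/797, 2456/2391]
P' = (I − K·H)·P̄ = [569/797 93/797; 93/797 442/2391]

x' = [84/797, 2456/2391]
P' = [569/797 93/797; 93/797 442/2391]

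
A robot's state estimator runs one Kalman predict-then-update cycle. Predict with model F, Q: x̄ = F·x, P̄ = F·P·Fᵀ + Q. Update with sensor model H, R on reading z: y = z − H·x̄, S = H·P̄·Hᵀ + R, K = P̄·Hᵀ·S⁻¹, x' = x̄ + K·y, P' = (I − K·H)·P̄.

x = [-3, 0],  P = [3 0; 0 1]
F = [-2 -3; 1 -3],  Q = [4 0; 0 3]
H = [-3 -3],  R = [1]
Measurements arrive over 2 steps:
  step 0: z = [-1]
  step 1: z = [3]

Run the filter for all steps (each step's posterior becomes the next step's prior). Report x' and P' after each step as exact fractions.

step 0: x̄ = F·x = [6, -3]
step 0: P̄ = F·P·Fᵀ + Q = [25 3; 3 15]
step 0: y = z − H·x̄ = [8]
step 0: S = H·P̄·Hᵀ + R = [415]
step 0: K = P̄·Hᵀ·S⁻¹ = [-84/415; -54/415]
step 0: x' = x̄ + K·y = [1818/415, -1677/415]
step 0: P' = (I − K·H)·P̄ = [3319/415 -3291/415; -3291/415 3309/415]
step 1: x̄ = F·x = [279/83, 6849/415]
step 1: P̄ = F·P·Fᵀ + Q = [1045/83 2654/83; 2654/83 54091/415]
step 1: y = z − H·x̄ = [25977/415]
step 1: S = H·P̄·Hᵀ + R = [773119/415]
step 1: K = P̄·Hᵀ·S⁻¹ = [-55485/773119; -202083/773119]
step 1: x' = x̄ + K·y = [-874296/773119, 109836/773119]
step 1: P' = (I − K·H)·P̄ = [2315570/773119 -2297075/773119; -2297075/773119 2364436/773119]

step 0: x' = [1818/415, -1677/415], P' = [3319/415 -3291/415; -3291/415 3309/415]
step 1: x' = [-874296/773119, 109836/773119], P' = [2315570/773119 -2297075/773119; -2297075/773119 2364436/773119]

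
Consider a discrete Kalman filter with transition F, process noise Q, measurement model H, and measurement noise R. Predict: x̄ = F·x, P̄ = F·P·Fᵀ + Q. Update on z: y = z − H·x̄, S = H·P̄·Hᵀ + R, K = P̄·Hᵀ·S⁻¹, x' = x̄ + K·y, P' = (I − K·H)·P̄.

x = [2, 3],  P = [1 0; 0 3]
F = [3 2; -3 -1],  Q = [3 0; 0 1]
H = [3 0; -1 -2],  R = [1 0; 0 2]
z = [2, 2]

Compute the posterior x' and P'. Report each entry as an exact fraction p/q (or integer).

x̄ = F·x = [12, -9]
P̄ = F·P·Fᵀ + Q = [24 -15; -15 13]
y = z − H·x̄ = [-34, -4]
S = H·P̄·Hᵀ + R = [217 18; 18 18]
K = P̄·Hᵀ·S⁻¹ = [66/199 1/597; -34/199 -1577/3582]
x' = x̄ + K·y = [428/597, -2561/1791]
P' = (I − K·H)·P̄ = [22/199 -34/597; -34/597 1679/3582]

x' = [428/597, -2561/1791]
P' = [22/199 -34/597; -34/597 1679/3582]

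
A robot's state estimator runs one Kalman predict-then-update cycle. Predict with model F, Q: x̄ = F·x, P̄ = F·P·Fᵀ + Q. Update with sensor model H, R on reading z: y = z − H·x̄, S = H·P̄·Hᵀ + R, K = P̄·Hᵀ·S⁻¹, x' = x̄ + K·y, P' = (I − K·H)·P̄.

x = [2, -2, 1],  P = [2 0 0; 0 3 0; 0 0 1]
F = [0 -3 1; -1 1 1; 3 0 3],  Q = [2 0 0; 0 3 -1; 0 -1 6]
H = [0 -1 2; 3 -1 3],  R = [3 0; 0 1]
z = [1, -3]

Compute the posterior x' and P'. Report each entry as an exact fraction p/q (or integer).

x' = [-61463/40119, 18421/40119, 28571/40119]
P' = [39866/40119 -42019/40119 -49421/40119; -42019/40119 245474/40119 122968/40119; -49421/40119 122968/40119 90107/40119]

x̄ = F·x = [7, -3, 9]
P̄ = F·P·Fᵀ + Q = [30 -8 3; -8 9 -4; 3 -4 33]
y = z − H·x̄ = [-20, -54]
S = H·P̄·Hᵀ + R = [160 269; 269 703]
K = P̄·Hᵀ·S⁻¹ = [-18941/40119 13354/40119; 154/40119 -2627/40119; 19082/40119 -910/40119]
x' = x̄ + K·y = [-61463/40119, 18421/40119, 28571/40119]
P' = (I − K·H)·P̄ = [39866/40119 -42019/40119 -49421/40119; -42019/40119 245474/40119 122968/40119; -49421/40119 122968/40119 90107/40119]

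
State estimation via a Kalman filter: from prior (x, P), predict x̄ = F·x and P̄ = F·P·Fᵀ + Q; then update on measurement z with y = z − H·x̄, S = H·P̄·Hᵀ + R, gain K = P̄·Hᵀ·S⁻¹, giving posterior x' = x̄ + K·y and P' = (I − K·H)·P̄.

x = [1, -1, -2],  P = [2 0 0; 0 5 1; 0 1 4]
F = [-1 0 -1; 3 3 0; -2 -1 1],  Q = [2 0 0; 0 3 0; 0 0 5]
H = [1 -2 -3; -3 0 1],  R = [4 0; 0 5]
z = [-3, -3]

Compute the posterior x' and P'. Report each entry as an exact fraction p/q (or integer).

x̄ = F·x = [1, 0, -3]
P̄ = F·P·Fᵀ + Q = [8 -9 1; -9 66 -24; 1 -24 20]
y = z − H·x̄ = [-13, 3]
S = H·P̄·Hᵀ + R = [198 -80; -80 91]
K = P̄·Hᵀ·S⁻¹ = [253/11618 -1357/5809; -6039/11618 -2463/5809; 359/11618 1243/5809]
x' = x̄ + K·y = [187/11618, 63729/11618, -32063/11618]
P' = (I − K·H)·P̄ = [24703/11618 -78963/11618 60539/11618; -78963/11618 364875/11618 -261519/11618; 60539/11618 -261519/11618 194047/11618]

x' = [187/11618, 63729/11618, -32063/11618]
P' = [24703/11618 -78963/11618 60539/11618; -78963/11618 364875/11618 -261519/11618; 60539/11618 -261519/11618 194047/11618]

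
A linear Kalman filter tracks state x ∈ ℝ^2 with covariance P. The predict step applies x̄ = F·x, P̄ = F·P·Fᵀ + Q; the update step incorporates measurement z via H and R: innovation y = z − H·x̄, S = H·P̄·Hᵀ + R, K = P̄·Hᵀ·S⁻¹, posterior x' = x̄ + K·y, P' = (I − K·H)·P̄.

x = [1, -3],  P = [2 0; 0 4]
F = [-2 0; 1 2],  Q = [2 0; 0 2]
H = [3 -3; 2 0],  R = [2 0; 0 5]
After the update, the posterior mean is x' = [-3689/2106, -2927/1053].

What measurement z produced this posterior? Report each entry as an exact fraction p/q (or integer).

x̄ = F·x = [-2, -5]
P̄ = F·P·Fᵀ + Q = [10 -4; -4 20]
S = H·P̄·Hᵀ + R = [344 84; 84 45]
K = P̄·Hᵀ·S⁻¹ = [35/1404 419/1053; -107/351 412/1053]
x' − x̄ = [523/2106, 2338/1053] = K·y
y = (KᵀK)⁻¹·Kᵀ·(x' − x̄) = [-6, 1]
z = y + H·x̄ = [-6, 1] + [9, -4] = [3, -3]

z = [3, -3]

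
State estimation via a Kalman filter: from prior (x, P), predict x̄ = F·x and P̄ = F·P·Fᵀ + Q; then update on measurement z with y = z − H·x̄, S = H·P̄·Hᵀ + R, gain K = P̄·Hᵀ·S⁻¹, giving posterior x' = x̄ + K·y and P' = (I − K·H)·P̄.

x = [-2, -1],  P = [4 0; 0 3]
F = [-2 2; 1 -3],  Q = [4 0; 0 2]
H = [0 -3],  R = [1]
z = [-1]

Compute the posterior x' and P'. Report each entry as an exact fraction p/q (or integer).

x' = [376/149, 50/149]
P' = [1726/149 -13/149; -13/149 33/298]

x̄ = F·x = [2, 1]
P̄ = F·P·Fᵀ + Q = [32 -26; -26 33]
y = z − H·x̄ = [2]
S = H·P̄·Hᵀ + R = [298]
K = P̄·Hᵀ·S⁻¹ = [39/149; -99/298]
x' = x̄ + K·y = [376/149, 50/149]
P' = (I − K·H)·P̄ = [1726/149 -13/149; -13/149 33/298]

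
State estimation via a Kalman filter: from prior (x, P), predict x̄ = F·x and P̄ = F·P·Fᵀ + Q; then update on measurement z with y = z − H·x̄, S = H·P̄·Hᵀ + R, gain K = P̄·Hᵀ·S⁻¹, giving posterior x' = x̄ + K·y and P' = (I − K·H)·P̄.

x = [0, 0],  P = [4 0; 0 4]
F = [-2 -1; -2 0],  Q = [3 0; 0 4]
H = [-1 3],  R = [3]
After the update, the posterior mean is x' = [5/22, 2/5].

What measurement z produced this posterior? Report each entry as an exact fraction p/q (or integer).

z = [1]

x̄ = F·x = [0, 0]
P̄ = F·P·Fᵀ + Q = [23 16; 16 20]
S = H·P̄·Hᵀ + R = [110]
K = P̄·Hᵀ·S⁻¹ = [5/22; 2/5]
x' − x̄ = [5/22, 2/5] = K·y
y = (KᵀK)⁻¹·Kᵀ·(x' − x̄) = [1]
z = y + H·x̄ = [1] + [0] = [1]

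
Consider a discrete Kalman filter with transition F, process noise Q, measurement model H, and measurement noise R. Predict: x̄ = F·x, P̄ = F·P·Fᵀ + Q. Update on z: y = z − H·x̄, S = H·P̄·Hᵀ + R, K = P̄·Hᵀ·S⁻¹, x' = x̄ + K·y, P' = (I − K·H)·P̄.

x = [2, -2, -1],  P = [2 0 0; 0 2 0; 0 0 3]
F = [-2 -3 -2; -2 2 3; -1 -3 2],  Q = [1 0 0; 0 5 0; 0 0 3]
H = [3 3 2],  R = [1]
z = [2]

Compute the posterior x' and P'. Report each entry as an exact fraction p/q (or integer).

x' = [4421/768, -3293/384, 2003/384]
P' = [24911/768 -11927/384 -775/384; -11927/384 6815/192 -1265/192; -775/384 -1265/192 2495/192]

x̄ = F·x = [4, -11, 2]
P̄ = F·P·Fᵀ + Q = [39 -22 10; -22 48 10; 10 10 35]
y = z − H·x̄ = [19]
S = H·P̄·Hᵀ + R = [768]
K = P̄·Hᵀ·S⁻¹ = [71/768; 49/384; 65/384]
x' = x̄ + K·y = [4421/768, -3293/384, 2003/384]
P' = (I − K·H)·P̄ = [24911/768 -11927/384 -775/384; -11927/384 6815/192 -1265/192; -775/384 -1265/192 2495/192]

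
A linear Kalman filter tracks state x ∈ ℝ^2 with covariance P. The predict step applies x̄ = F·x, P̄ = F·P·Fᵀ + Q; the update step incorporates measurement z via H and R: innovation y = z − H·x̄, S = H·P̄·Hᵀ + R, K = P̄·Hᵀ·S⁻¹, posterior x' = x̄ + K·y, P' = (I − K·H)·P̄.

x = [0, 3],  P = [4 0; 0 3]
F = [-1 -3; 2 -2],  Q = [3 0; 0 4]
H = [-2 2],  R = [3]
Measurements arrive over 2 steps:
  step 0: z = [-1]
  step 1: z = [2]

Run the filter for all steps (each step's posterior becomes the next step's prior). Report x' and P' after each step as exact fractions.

step 0: x' = [-1347/187, -130/17], P' = [4054/187 362/17; 362/17 368/17]
step 1: x' = [16317/37643, 360746/263501], P' = [285607/37643 257884/37643; 257884/37643 1808332/263501]

step 0: x̄ = F·x = [-9, -6]
step 0: P̄ = F·P·Fᵀ + Q = [34 10; 10 32]
step 0: y = z − H·x̄ = [-7]
step 0: S = H·P̄·Hᵀ + R = [187]
step 0: K = P̄·Hᵀ·S⁻¹ = [-48/187; 4/17]
step 0: x' = x̄ + K·y = [-1347/187, -130/17]
step 0: P' = (I − K·H)·P̄ = [4054/187 362/17; 362/17 368/17]
step 1: x̄ = F·x = [5637/187, 166/187]
step 1: P̄ = F·P·Fᵀ + Q = [64939/187 252/187; 252/187 1300/187]
step 1: y = z − H·x̄ = [11316/187]
step 1: S = H·P̄·Hᵀ + R = [263501/187]
step 1: K = P̄·Hᵀ·S⁻¹ = [-18482/37643; 2096/263501]
step 1: x' = x̄ + K·y = [16317/37643, 360746/263501]
step 1: P' = (I − K·H)·P̄ = [285607/37643 257884/37643; 257884/37643 1808332/263501]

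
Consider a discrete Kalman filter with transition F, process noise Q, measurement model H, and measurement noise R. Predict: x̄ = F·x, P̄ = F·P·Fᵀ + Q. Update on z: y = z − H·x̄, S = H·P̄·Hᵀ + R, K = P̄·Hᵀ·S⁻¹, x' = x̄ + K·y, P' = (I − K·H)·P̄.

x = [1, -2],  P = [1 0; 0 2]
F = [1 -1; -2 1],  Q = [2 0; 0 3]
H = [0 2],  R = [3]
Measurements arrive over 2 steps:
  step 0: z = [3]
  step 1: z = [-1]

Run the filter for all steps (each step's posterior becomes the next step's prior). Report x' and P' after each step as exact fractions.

step 0: x' = [29/39, 14/13], P' = [131/39 -4/13; -4/13 9/13]
step 1: x' = [-877/2981, -1480/2981], P' = [9040/2981 -975/2981; -975/2981 2148/2981]

step 0: x̄ = F·x = [3, -4]
step 0: P̄ = F·P·Fᵀ + Q = [5 -4; -4 9]
step 0: y = z − H·x̄ = [11]
step 0: S = H·P̄·Hᵀ + R = [39]
step 0: K = P̄·Hᵀ·S⁻¹ = [-8/39; 6/13]
step 0: x' = x̄ + K·y = [29/39, 14/13]
step 0: P' = (I − K·H)·P̄ = [131/39 -4/13; -4/13 9/13]
step 1: x̄ = F·x = [-1/3, -16/39]
step 1: P̄ = F·P·Fᵀ + Q = [20/3 -25/3; -25/3 716/39]
step 1: y = z − H·x̄ = [-7/39]
step 1: S = H·P̄·Hᵀ + R = [2981/39]
step 1: K = P̄·Hᵀ·S⁻¹ = [-650/2981; 1432/2981]
step 1: x' = x̄ + K·y = [-877/2981, -1480/2981]
step 1: P' = (I − K·H)·P̄ = [9040/2981 -975/2981; -975/2981 2148/2981]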